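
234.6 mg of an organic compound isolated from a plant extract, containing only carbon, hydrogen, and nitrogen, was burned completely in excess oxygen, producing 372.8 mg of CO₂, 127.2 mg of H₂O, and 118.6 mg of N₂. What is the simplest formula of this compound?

C3H5N3

mol C = 0.3728 g CO₂ ÷ 44.009 g/mol = 0.0084710 mol
mol H = 2 × 0.1272 g H₂O ÷ 18.015 g/mol = 0.014122 mol
mol N = 2 × 0.1186 g N₂ ÷ 28.014 g/mol = 0.0084672 mol
Divide by the smallest (0.0084672 mol): C 1.000, H 1.668, N 1.000
Multiplying each by 3 gives whole numbers: C 3.00, H 5.00, N 3.00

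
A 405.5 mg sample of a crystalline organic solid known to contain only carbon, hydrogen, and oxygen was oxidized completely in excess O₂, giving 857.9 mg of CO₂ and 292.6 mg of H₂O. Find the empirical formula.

C9H15O4

mol C = 0.8579 g CO₂ ÷ 44.009 g/mol = 0.019494 mol
mol H = 2 × 0.2926 g H₂O ÷ 18.015 g/mol = 0.032484 mol
mass O = 0.4055 − (0.23414 + 0.032744) = 0.13862 g → mol O = 0.13862 ÷ 15.999 = 0.0086641 mol
Divide by the smallest (0.0086641 mol): C 2.250, H 3.749, O 1.000
Multiplying each by 4 gives whole numbers: C 9.00, H 15.00, O 4.00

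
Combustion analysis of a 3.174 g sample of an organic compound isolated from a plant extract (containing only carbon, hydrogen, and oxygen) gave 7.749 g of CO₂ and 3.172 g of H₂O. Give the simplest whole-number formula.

mol C = 7.749 g CO₂ ÷ 44.009 g/mol = 0.17608 mol
mol H = 2 × 3.172 g H₂O ÷ 18.015 g/mol = 0.35215 mol
mass O = 3.174 − (2.1149 + 0.35497) = 0.70416 g → mol O = 0.70416 ÷ 15.999 = 0.044013 mol
Divide by the smallest (0.044013 mol): C 4.001, H 8.001, O 1.000

C4H8O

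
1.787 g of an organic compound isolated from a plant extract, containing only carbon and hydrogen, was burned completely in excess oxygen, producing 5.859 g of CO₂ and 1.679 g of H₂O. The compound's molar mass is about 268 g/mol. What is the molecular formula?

mol C = 5.859 g CO₂ ÷ 44.009 g/mol = 0.13313 mol
mol H = 2 × 1.679 g H₂O ÷ 18.015 g/mol = 0.18640 mol
Divide by the smallest (0.13313 mol): C 1.000, H 1.400
Multiplying each by 5 gives whole numbers: C 5.00, H 7.00
Empirical formula: C5H7
Empirical-formula mass = 67.11 g/mol; 268 ÷ 67.11 ≈ 4, so the molecular formula is C20H28.

C20H28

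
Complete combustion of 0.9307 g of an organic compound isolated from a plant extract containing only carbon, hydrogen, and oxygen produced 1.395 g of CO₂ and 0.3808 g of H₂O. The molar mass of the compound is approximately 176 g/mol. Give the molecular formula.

mol C = 1.395 g CO₂ ÷ 44.009 g/mol = 0.031698 mol
mol H = 2 × 0.3808 g H₂O ÷ 18.015 g/mol = 0.042276 mol
mass O = 0.9307 − (0.38073 + 0.042614) = 0.50736 g → mol O = 0.50736 ÷ 15.999 = 0.031712 mol
Divide by the smallest (0.031698 mol): C 1.000, H 1.334, O 1.000
Multiplying each by 3 gives whole numbers: C 3.00, H 4.00, O 3.00
Empirical formula: C3H4O3
Empirical-formula mass = 88.06 g/mol; 176 ÷ 88.06 ≈ 2, so the molecular formula is C6H8O6.

C6H8O6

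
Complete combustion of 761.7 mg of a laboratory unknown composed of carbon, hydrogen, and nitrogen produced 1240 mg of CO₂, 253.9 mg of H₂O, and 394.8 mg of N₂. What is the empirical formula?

CHN

mol C = 1.240 g CO₂ ÷ 44.009 g/mol = 0.028176 mol
mol H = 2 × 0.2539 g H₂O ÷ 18.015 g/mol = 0.028188 mol
mol N = 2 × 0.3948 g N₂ ÷ 28.014 g/mol = 0.028186 mol
Divide by the smallest (0.028176 mol): C 1.000, H 1.000, N 1.000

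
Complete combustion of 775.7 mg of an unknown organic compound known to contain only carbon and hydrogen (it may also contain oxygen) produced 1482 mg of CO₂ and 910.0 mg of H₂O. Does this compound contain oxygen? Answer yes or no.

mol C = 1.482 g CO₂ ÷ 44.009 g/mol = 0.033675 mol
mol H = 2 × 0.9100 g H₂O ÷ 18.015 g/mol = 0.10103 mol
C and H account for only 0.50630 g of the 0.7757 g sample; the remaining 0.26940 g must be oxygen.

yes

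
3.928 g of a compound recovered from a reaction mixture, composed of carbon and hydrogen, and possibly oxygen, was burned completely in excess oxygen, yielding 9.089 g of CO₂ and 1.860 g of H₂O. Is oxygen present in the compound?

yes

mol C = 9.089 g CO₂ ÷ 44.009 g/mol = 0.20653 mol
mol H = 2 × 1.860 g H₂O ÷ 18.015 g/mol = 0.20649 mol
C and H account for only 2.6887 g of the 3.928 g sample; the remaining 1.2393 g must be oxygen.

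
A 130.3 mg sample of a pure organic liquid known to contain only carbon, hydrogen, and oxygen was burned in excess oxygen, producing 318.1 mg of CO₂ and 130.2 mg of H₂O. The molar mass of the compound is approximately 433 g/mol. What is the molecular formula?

C24H48O6

mol C = 0.3181 g CO₂ ÷ 44.009 g/mol = 0.0072281 mol
mol H = 2 × 0.1302 g H₂O ÷ 18.015 g/mol = 0.014455 mol
mass O = 0.1303 − (0.086816 + 0.014570) = 0.028913 g → mol O = 0.028913 ÷ 15.999 = 0.0018072 mol
Divide by the smallest (0.0018072 mol): C 4.000, H 7.998, O 1.000
Empirical formula: C4H8O
Empirical-formula mass = 72.11 g/mol; 433 ÷ 72.11 ≈ 6, so the molecular formula is C24H48O6.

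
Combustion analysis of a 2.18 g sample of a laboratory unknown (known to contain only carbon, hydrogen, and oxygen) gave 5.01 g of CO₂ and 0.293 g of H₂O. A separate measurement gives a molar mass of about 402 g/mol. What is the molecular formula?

mol C = 5.01 g CO₂ ÷ 44.009 g/mol = 0.1138 mol
mol H = 2 × 0.293 g H₂O ÷ 18.015 g/mol = 0.03253 mol
mass O = 2.18 − (1.367 + 0.03279) = 0.7799 g → mol O = 0.7799 ÷ 15.999 = 0.04875 mol
Divide by the smallest (0.03253 mol): C 3.500, H 1.000, O 1.499
Multiplying each by 2 gives whole numbers: C 7.00, H 2.00, O 3.00
Empirical formula: C7H2O3
Empirical-formula mass = 134.09 g/mol; 402 ÷ 134.09 ≈ 3, so the molecular formula is C21H6O9.

C21H6O9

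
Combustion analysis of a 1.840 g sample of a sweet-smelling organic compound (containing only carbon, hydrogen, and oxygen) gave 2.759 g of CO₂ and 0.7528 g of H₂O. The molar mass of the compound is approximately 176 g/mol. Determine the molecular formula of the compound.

C6H8O6

mol C = 2.759 g CO₂ ÷ 44.009 g/mol = 0.062692 mol
mol H = 2 × 0.7528 g H₂O ÷ 18.015 g/mol = 0.083575 mol
mass O = 1.840 − (0.75299 + 0.084243) = 1.0028 g → mol O = 1.0028 ÷ 15.999 = 0.062677 mol
Divide by the smallest (0.062677 mol): C 1.000, H 1.333, O 1.000
Multiplying each by 3 gives whole numbers: C 3.00, H 4.00, O 3.00
Empirical formula: C3H4O3
Empirical-formula mass = 88.06 g/mol; 176 ÷ 88.06 ≈ 2, so the molecular formula is C6H8O6.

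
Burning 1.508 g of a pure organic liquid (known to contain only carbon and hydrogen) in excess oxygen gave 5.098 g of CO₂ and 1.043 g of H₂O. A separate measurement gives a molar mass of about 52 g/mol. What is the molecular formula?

mol C = 5.098 g CO₂ ÷ 44.009 g/mol = 0.11584 mol
mol H = 2 × 1.043 g H₂O ÷ 18.015 g/mol = 0.11579 mol
Divide by the smallest (0.11579 mol): C 1.000, H 1.000
Empirical formula: CH
Empirical-formula mass = 13.02 g/mol; 52 ÷ 13.02 ≈ 4, so the molecular formula is C4H4.

C4H4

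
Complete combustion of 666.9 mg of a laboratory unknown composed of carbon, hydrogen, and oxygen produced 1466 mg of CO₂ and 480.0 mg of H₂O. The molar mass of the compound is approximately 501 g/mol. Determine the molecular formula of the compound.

mol C = 1.466 g CO₂ ÷ 44.009 g/mol = 0.033311 mol
mol H = 2 × 0.4800 g H₂O ÷ 18.015 g/mol = 0.053289 mol
mass O = 0.6669 − (0.40010 + 0.053715) = 0.21308 g → mol O = 0.21308 ÷ 15.999 = 0.013318 mol
Divide by the smallest (0.013318 mol): C 2.501, H 4.001, O 1.000
Multiplying each by 2 gives whole numbers: C 5.00, H 8.00, O 2.00
Empirical formula: C5H8O2
Empirical-formula mass = 100.12 g/mol; 501 ÷ 100.12 ≈ 5, so the molecular formula is C25H40O10.

C25H40O10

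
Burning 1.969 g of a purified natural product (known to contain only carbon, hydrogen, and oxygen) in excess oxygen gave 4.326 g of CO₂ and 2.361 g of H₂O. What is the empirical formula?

C3H8O

mol C = 4.326 g CO₂ ÷ 44.009 g/mol = 0.098298 mol
mol H = 2 × 2.361 g H₂O ÷ 18.015 g/mol = 0.26211 mol
mass O = 1.969 − (1.1807 + 0.26421) = 0.52413 g → mol O = 0.52413 ÷ 15.999 = 0.032760 mol
Divide by the smallest (0.032760 mol): C 3.001, H 8.001, O 1.000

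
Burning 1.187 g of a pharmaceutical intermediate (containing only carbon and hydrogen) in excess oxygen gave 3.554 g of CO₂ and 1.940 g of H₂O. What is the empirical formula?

mol C = 3.554 g CO₂ ÷ 44.009 g/mol = 0.080756 mol
mol H = 2 × 1.940 g H₂O ÷ 18.015 g/mol = 0.21538 mol
Divide by the smallest (0.080756 mol): C 1.000, H 2.667
Multiplying each by 3 gives whole numbers: C 3.00, H 8.00

C3H8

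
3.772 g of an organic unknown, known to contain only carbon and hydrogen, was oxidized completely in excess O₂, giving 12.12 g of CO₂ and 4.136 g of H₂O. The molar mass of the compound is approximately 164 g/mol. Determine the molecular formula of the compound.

mol C = 12.12 g CO₂ ÷ 44.009 g/mol = 0.27540 mol
mol H = 2 × 4.136 g H₂O ÷ 18.015 g/mol = 0.45917 mol
Divide by the smallest (0.27540 mol): C 1.000, H 1.667
Multiplying each by 3 gives whole numbers: C 3.00, H 5.00
Empirical formula: C3H5
Empirical-formula mass = 41.07 g/mol; 164 ÷ 41.07 ≈ 4, so the molecular formula is C12H20.

C12H20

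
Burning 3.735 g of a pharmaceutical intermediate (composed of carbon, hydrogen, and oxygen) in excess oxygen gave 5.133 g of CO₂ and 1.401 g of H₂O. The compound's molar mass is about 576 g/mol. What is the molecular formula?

mol C = 5.133 g CO₂ ÷ 44.009 g/mol = 0.11664 mol
mol H = 2 × 1.401 g H₂O ÷ 18.015 g/mol = 0.15554 mol
mass O = 3.735 − (1.4009 + 0.15678) = 2.1773 g → mol O = 2.1773 ÷ 15.999 = 0.13609 mol
Divide by the smallest (0.11664 mol): C 1.000, H 1.334, O 1.167
Multiplying each by 6 gives whole numbers: C 6.00, H 8.00, O 7.00
Empirical formula: C6H8O7
Empirical-formula mass = 192.12 g/mol; 576 ÷ 192.12 ≈ 3, so the molecular formula is C18H24O21.

C18H24O21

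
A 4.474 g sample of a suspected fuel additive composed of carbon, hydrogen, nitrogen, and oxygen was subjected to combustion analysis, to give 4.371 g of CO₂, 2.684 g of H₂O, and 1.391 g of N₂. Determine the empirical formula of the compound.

mol C = 4.371 g CO₂ ÷ 44.009 g/mol = 0.099321 mol
mol H = 2 × 2.684 g H₂O ÷ 18.015 g/mol = 0.29797 mol
mol N = 2 × 1.391 g N₂ ÷ 28.014 g/mol = 0.099307 mol
mass O = 4.474 − (1.1929 + 0.30036 + 1.3910) = 1.5897 g → mol O = 1.5897 ÷ 15.999 = 0.099363 mol
Divide by the smallest (0.099307 mol): C 1.000, H 3.001, N 1.000, O 1.001

CH3NO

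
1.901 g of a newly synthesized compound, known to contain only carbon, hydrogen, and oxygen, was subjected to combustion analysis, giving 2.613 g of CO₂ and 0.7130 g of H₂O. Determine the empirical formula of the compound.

mol C = 2.613 g CO₂ ÷ 44.009 g/mol = 0.059374 mol
mol H = 2 × 0.7130 g H₂O ÷ 18.015 g/mol = 0.079156 mol
mass O = 1.901 − (0.71314 + 0.079790) = 1.1081 g → mol O = 1.1081 ÷ 15.999 = 0.069259 mol
Divide by the smallest (0.059374 mol): C 1.000, H 1.333, O 1.166
Multiplying each by 6 gives whole numbers: C 6.00, H 8.00, O 7.00

C6H8O7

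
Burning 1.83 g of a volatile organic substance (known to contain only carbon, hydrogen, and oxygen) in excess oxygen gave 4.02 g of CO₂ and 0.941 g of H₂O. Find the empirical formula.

C7H8O3

mol C = 4.02 g CO₂ ÷ 44.009 g/mol = 0.09134 mol
mol H = 2 × 0.941 g H₂O ÷ 18.015 g/mol = 0.1045 mol
mass O = 1.83 − (1.097 + 0.1053) = 0.6276 g → mol O = 0.6276 ÷ 15.999 = 0.03922 mol
Divide by the smallest (0.03922 mol): C 2.329, H 2.663, O 1.000
Multiplying each by 3 gives whole numbers: C 6.99, H 7.99, O 3.00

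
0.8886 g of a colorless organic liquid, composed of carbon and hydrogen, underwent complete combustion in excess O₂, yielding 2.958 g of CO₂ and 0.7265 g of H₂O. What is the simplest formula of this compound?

mol C = 2.958 g CO₂ ÷ 44.009 g/mol = 0.067214 mol
mol H = 2 × 0.7265 g H₂O ÷ 18.015 g/mol = 0.080655 mol
Divide by the smallest (0.067214 mol): C 1.000, H 1.200
Multiplying each by 5 gives whole numbers: C 5.00, H 6.00

C5H6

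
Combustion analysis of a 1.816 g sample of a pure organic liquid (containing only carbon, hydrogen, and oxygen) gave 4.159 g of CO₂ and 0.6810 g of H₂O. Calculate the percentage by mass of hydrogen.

mol C = 4.159 g CO₂ ÷ 44.009 g/mol = 0.094503 mol
mol H = 2 × 0.6810 g H₂O ÷ 18.015 g/mol = 0.075604 mol
mass O = 1.816 − (1.1351 + 0.076208) = 0.60471 g → mol O = 0.60471 ÷ 15.999 = 0.037797 mol
mass % H = 0.076208 g ÷ 1.816 g × 100%

4.20%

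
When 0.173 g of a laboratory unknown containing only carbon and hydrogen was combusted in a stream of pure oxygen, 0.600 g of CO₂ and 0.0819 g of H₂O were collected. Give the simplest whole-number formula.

mol C = 0.600 g CO₂ ÷ 44.009 g/mol = 0.01363 mol
mol H = 2 × 0.0819 g H₂O ÷ 18.015 g/mol = 0.009092 mol
Divide by the smallest (0.009092 mol): C 1.499, H 1.000
Multiplying each by 2 gives whole numbers: C 3.00, H 2.00

C3H2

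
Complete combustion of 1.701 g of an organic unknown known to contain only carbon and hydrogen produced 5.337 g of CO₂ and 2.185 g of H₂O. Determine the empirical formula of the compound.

CH2

mol C = 5.337 g CO₂ ÷ 44.009 g/mol = 0.12127 mol
mol H = 2 × 2.185 g H₂O ÷ 18.015 g/mol = 0.24258 mol
Divide by the smallest (0.12127 mol): C 1.000, H 2.000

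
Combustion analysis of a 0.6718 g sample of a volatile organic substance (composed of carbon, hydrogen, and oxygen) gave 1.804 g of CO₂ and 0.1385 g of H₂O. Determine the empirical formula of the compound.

mol C = 1.804 g CO₂ ÷ 44.009 g/mol = 0.040992 mol
mol H = 2 × 0.1385 g H₂O ÷ 18.015 g/mol = 0.015376 mol
mass O = 0.6718 − (0.49235 + 0.015499) = 0.16395 g → mol O = 0.16395 ÷ 15.999 = 0.010248 mol
Divide by the smallest (0.010248 mol): C 4.000, H 1.500, O 1.000
Multiplying each by 2 gives whole numbers: C 8.00, H 3.00, O 2.00

C8H3O2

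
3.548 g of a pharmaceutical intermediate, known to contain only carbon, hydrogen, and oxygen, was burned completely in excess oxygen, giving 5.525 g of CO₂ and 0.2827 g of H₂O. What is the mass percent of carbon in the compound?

42.50%

mol C = 5.525 g CO₂ ÷ 44.009 g/mol = 0.12554 mol
mol H = 2 × 0.2827 g H₂O ÷ 18.015 g/mol = 0.031385 mol
mass O = 3.548 − (1.5079 + 0.031636) = 2.0085 g → mol O = 2.0085 ÷ 15.999 = 0.12554 mol
mass % C = 1.5079 g ÷ 3.548 g × 100%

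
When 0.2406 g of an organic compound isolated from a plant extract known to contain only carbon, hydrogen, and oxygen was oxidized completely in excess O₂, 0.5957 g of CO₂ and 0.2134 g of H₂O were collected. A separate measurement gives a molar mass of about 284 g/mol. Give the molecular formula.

C16H28O4

mol C = 0.5957 g CO₂ ÷ 44.009 g/mol = 0.013536 mol
mol H = 2 × 0.2134 g H₂O ÷ 18.015 g/mol = 0.023691 mol
mass O = 0.2406 − (0.16258 + 0.023881) = 0.054140 g → mol O = 0.054140 ÷ 15.999 = 0.0033839 mol
Divide by the smallest (0.0033839 mol): C 4.000, H 7.001, O 1.000
Empirical formula: C4H7O
Empirical-formula mass = 71.10 g/mol; 284 ÷ 71.10 ≈ 4, so the molecular formula is C16H28O4.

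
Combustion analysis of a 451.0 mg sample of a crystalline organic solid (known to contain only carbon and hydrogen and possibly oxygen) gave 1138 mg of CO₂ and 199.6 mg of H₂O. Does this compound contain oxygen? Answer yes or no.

yes

mol C = 1.138 g CO₂ ÷ 44.009 g/mol = 0.025858 mol
mol H = 2 × 0.1996 g H₂O ÷ 18.015 g/mol = 0.022159 mol
C and H account for only 0.33292 g of the 0.4510 g sample; the remaining 0.11808 g must be oxygen.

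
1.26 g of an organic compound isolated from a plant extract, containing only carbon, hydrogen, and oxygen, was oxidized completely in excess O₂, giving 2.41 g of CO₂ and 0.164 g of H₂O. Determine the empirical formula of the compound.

C3HO2

mol C = 2.41 g CO₂ ÷ 44.009 g/mol = 0.05476 mol
mol H = 2 × 0.164 g H₂O ÷ 18.015 g/mol = 0.01821 mol
mass O = 1.26 − (0.6577 + 0.01835) = 0.5839 g → mol O = 0.5839 ÷ 15.999 = 0.03650 mol
Divide by the smallest (0.01821 mol): C 3.008, H 1.000, O 2.005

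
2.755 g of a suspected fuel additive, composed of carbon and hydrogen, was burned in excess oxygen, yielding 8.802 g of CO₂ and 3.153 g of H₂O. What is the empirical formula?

C4H7

mol C = 8.802 g CO₂ ÷ 44.009 g/mol = 0.20000 mol
mol H = 2 × 3.153 g H₂O ÷ 18.015 g/mol = 0.35004 mol
Divide by the smallest (0.20000 mol): C 1.000, H 1.750
Multiplying each by 4 gives whole numbers: C 4.00, H 7.00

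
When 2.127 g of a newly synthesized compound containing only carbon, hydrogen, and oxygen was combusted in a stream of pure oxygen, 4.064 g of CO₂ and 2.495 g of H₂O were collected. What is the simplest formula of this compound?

C2H6O

mol C = 4.064 g CO₂ ÷ 44.009 g/mol = 0.092345 mol
mol H = 2 × 2.495 g H₂O ÷ 18.015 g/mol = 0.27699 mol
mass O = 2.127 − (1.1092 + 0.27921) = 0.73864 g → mol O = 0.73864 ÷ 15.999 = 0.046168 mol
Divide by the smallest (0.046168 mol): C 2.000, H 6.000, O 1.000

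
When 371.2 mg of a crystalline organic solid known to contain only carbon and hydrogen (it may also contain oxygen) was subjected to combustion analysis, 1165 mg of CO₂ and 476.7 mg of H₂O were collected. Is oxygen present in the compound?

no

mol C = 1.165 g CO₂ ÷ 44.009 g/mol = 0.026472 mol
mol H = 2 × 0.4767 g H₂O ÷ 18.015 g/mol = 0.052923 mol
C and H together account for 0.37130 g — essentially the entire 0.3712 g sample — so the compound contains no oxygen.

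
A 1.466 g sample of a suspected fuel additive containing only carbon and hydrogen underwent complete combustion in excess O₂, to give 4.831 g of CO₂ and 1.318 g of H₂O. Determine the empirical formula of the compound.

C3H4

mol C = 4.831 g CO₂ ÷ 44.009 g/mol = 0.10977 mol
mol H = 2 × 1.318 g H₂O ÷ 18.015 g/mol = 0.14632 mol
Divide by the smallest (0.10977 mol): C 1.000, H 1.333
Multiplying each by 3 gives whole numbers: C 3.00, H 4.00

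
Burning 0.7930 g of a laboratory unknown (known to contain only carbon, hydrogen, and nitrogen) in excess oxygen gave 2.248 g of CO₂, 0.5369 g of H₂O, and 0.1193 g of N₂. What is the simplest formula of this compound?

C6H7N

mol C = 2.248 g CO₂ ÷ 44.009 g/mol = 0.051080 mol
mol H = 2 × 0.5369 g H₂O ÷ 18.015 g/mol = 0.059606 mol
mol N = 2 × 0.1193 g N₂ ÷ 28.014 g/mol = 0.0085172 mol
Divide by the smallest (0.0085172 mol): C 5.997, H 6.998, N 1.000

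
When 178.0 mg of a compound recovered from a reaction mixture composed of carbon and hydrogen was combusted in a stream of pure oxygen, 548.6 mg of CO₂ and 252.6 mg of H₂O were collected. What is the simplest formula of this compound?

mol C = 0.5486 g CO₂ ÷ 44.009 g/mol = 0.012466 mol
mol H = 2 × 0.2526 g H₂O ÷ 18.015 g/mol = 0.028043 mol
Divide by the smallest (0.012466 mol): C 1.000, H 2.250
Multiplying each by 4 gives whole numbers: C 4.00, H 9.00

C4H9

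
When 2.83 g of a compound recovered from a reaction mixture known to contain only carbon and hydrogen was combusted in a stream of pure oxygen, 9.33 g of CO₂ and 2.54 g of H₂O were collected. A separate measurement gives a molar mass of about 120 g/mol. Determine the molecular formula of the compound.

C9H12

mol C = 9.33 g CO₂ ÷ 44.009 g/mol = 0.2120 mol
mol H = 2 × 2.54 g H₂O ÷ 18.015 g/mol = 0.2820 mol
Divide by the smallest (0.2120 mol): C 1.000, H 1.330
Multiplying each by 3 gives whole numbers: C 3.00, H 3.99
Empirical formula: C3H4
Empirical-formula mass = 40.06 g/mol; 120 ÷ 40.06 ≈ 3, so the molecular formula is C9H12.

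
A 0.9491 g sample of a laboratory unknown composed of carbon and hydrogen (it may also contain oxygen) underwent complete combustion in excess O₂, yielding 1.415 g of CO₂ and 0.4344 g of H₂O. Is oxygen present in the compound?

mol C = 1.415 g CO₂ ÷ 44.009 g/mol = 0.032153 mol
mol H = 2 × 0.4344 g H₂O ÷ 18.015 g/mol = 0.048226 mol
C and H account for only 0.43480 g of the 0.9491 g sample; the remaining 0.51430 g must be oxygen.

yes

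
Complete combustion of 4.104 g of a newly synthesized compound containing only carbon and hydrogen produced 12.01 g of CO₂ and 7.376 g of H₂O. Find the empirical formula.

mol C = 12.01 g CO₂ ÷ 44.009 g/mol = 0.27290 mol
mol H = 2 × 7.376 g H₂O ÷ 18.015 g/mol = 0.81887 mol
Divide by the smallest (0.27290 mol): C 1.000, H 3.001

CH3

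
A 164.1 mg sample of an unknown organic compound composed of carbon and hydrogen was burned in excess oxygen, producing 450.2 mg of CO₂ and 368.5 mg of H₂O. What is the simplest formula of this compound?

mol C = 0.4502 g CO₂ ÷ 44.009 g/mol = 0.010230 mol
mol H = 2 × 0.3685 g H₂O ÷ 18.015 g/mol = 0.040910 mol
Divide by the smallest (0.010230 mol): C 1.000, H 3.999

CH4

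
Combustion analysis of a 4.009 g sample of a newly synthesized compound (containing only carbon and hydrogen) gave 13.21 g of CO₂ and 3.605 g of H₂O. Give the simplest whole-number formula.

C3H4

mol C = 13.21 g CO₂ ÷ 44.009 g/mol = 0.30017 mol
mol H = 2 × 3.605 g H₂O ÷ 18.015 g/mol = 0.40022 mol
Divide by the smallest (0.30017 mol): C 1.000, H 1.333
Multiplying each by 3 gives whole numbers: C 3.00, H 4.00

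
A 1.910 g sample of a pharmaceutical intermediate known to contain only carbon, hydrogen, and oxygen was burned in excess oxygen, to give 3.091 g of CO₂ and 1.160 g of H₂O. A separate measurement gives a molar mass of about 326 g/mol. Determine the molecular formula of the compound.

mol C = 3.091 g CO₂ ÷ 44.009 g/mol = 0.070236 mol
mol H = 2 × 1.160 g H₂O ÷ 18.015 g/mol = 0.12878 mol
mass O = 1.910 − (0.84360 + 0.12981) = 0.93659 g → mol O = 0.93659 ÷ 15.999 = 0.058540 mol
Divide by the smallest (0.058540 mol): C 1.200, H 2.200, O 1.000
Multiplying each by 5 gives whole numbers: C 6.00, H 11.00, O 5.00
Empirical formula: C6H11O5
Empirical-formula mass = 163.15 g/mol; 326 ÷ 163.15 ≈ 2, so the molecular formula is C12H22O10.

C12H22O10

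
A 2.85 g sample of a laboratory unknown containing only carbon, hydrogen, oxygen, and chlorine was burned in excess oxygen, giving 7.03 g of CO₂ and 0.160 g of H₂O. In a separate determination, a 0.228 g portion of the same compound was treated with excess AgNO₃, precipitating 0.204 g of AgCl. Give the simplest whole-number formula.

C9HClO

mol C = 7.03 g CO₂ ÷ 44.009 g/mol = 0.1597 mol
mol H = 2 × 0.160 g H₂O ÷ 18.015 g/mol = 0.01776 mol
From the AgCl data: mol Cl per gram of compound = (0.204 ÷ 143.318) ÷ 0.228 = 0.006243 mol/g, so in the 2.85 g combustion sample mol Cl = 0.01779 mol
mass O = 2.85 − (1.919 + 0.01791 + 0.6307) = 0.2827 g → mol O = 0.2827 ÷ 15.999 = 0.01767 mol
Divide by the smallest (0.01767 mol): C 9.040, H 1.005, Cl 1.007, O 1.000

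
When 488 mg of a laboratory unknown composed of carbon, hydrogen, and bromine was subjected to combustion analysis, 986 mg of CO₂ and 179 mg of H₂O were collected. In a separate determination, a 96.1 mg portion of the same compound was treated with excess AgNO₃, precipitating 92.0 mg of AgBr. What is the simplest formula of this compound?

C9H8Br

mol C = 0.986 g CO₂ ÷ 44.009 g/mol = 0.02240 mol
mol H = 2 × 0.179 g H₂O ÷ 18.015 g/mol = 0.01987 mol
From the AgBr data: mol Br per gram of compound = (0.0920 ÷ 187.772) ÷ 0.0961 = 0.005098 mol/g, so in the 0.488 g combustion sample mol Br = 0.002488 mol
Divide by the smallest (0.002488 mol): C 9.005, H 7.987, Br 1.000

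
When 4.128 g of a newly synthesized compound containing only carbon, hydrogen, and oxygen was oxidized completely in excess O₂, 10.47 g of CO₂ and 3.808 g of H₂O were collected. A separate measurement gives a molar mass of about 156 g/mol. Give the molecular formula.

C9H16O2

mol C = 10.47 g CO₂ ÷ 44.009 g/mol = 0.23791 mol
mol H = 2 × 3.808 g H₂O ÷ 18.015 g/mol = 0.42276 mol
mass O = 4.128 − (2.8575 + 0.42614) = 0.84437 g → mol O = 0.84437 ÷ 15.999 = 0.052777 mol
Divide by the smallest (0.052777 mol): C 4.508, H 8.010, O 1.000
Multiplying each by 2 gives whole numbers: C 9.02, H 16.02, O 2.00
Empirical formula: C9H16O2
Empirical-formula mass = 156.22 g/mol; 156 ÷ 156.22 ≈ 1, so the molecular formula is C9H16O2.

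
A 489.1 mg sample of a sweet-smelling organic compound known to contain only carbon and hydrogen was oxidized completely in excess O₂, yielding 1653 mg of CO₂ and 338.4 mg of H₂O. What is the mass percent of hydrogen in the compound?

mol C = 1.653 g CO₂ ÷ 44.009 g/mol = 0.037560 mol
mol H = 2 × 0.3384 g H₂O ÷ 18.015 g/mol = 0.037569 mol
mass % H = 0.037869 g ÷ 0.4891 g × 100%

7.74%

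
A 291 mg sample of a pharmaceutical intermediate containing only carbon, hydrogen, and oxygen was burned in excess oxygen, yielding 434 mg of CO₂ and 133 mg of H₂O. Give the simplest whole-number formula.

mol C = 0.434 g CO₂ ÷ 44.009 g/mol = 0.009862 mol
mol H = 2 × 0.133 g H₂O ÷ 18.015 g/mol = 0.01477 mol
mass O = 0.291 − (0.1184 + 0.01488) = 0.1577 g → mol O = 0.1577 ÷ 15.999 = 0.009855 mol
Divide by the smallest (0.009855 mol): C 1.001, H 1.498, O 1.000
Multiplying each by 2 gives whole numbers: C 2.00, H 3.00, O 2.00

C2H3O2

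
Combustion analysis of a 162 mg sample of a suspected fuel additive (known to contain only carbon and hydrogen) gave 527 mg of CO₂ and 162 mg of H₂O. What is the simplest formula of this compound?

mol C = 0.527 g CO₂ ÷ 44.009 g/mol = 0.01197 mol
mol H = 2 × 0.162 g H₂O ÷ 18.015 g/mol = 0.01799 mol
Divide by the smallest (0.01197 mol): C 1.000, H 1.502
Multiplying each by 2 gives whole numbers: C 2.00, H 3.00

C2H3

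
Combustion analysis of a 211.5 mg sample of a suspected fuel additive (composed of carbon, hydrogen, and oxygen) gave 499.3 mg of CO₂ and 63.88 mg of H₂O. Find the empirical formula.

mol C = 0.4993 g CO₂ ÷ 44.009 g/mol = 0.011345 mol
mol H = 2 × 0.06388 g H₂O ÷ 18.015 g/mol = 0.0070919 mol
mass O = 0.2115 − (0.13627 + 0.0071486) = 0.068082 g → mol O = 0.068082 ÷ 15.999 = 0.0042554 mol
Divide by the smallest (0.0042554 mol): C 2.666, H 1.667, O 1.000
Multiplying each by 3 gives whole numbers: C 8.00, H 5.00, O 3.00

C8H5O3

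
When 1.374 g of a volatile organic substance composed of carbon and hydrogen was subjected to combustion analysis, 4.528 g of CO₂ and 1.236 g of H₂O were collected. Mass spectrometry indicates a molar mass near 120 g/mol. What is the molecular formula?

mol C = 4.528 g CO₂ ÷ 44.009 g/mol = 0.10289 mol
mol H = 2 × 1.236 g H₂O ÷ 18.015 g/mol = 0.13722 mol
Divide by the smallest (0.10289 mol): C 1.000, H 1.334
Multiplying each by 3 gives whole numbers: C 3.00, H 4.00
Empirical formula: C3H4
Empirical-formula mass = 40.06 g/mol; 120 ÷ 40.06 ≈ 3, so the molecular formula is C9H12.

C9H12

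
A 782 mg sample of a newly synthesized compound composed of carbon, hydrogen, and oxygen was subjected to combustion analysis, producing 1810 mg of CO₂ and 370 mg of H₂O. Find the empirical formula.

C8H8O3

mol C = 1.81 g CO₂ ÷ 44.009 g/mol = 0.04113 mol
mol H = 2 × 0.370 g H₂O ÷ 18.015 g/mol = 0.04108 mol
mass O = 0.782 − (0.4940 + 0.04141) = 0.2466 g → mol O = 0.2466 ÷ 15.999 = 0.01541 mol
Divide by the smallest (0.01541 mol): C 2.668, H 2.665, O 1.000
Multiplying each by 3 gives whole numbers: C 8.00, H 7.99, O 3.00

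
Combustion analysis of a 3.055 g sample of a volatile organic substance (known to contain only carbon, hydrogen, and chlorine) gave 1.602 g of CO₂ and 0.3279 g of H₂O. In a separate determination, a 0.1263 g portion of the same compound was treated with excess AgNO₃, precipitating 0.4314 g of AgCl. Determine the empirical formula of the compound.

mol C = 1.602 g CO₂ ÷ 44.009 g/mol = 0.036402 mol
mol H = 2 × 0.3279 g H₂O ÷ 18.015 g/mol = 0.036403 mol
From the AgCl data: mol Cl per gram of compound = (0.4314 ÷ 143.318) ÷ 0.1263 = 0.023833 mol/g, so in the 3.055 g combustion sample mol Cl = 0.072809 mol
Divide by the smallest (0.036402 mol): C 1.000, H 1.000, Cl 2.000

CHCl2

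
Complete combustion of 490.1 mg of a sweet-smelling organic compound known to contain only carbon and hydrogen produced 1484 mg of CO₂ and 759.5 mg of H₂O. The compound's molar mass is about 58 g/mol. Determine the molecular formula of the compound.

C4H10

mol C = 1.484 g CO₂ ÷ 44.009 g/mol = 0.033720 mol
mol H = 2 × 0.7595 g H₂O ÷ 18.015 g/mol = 0.084319 mol
Divide by the smallest (0.033720 mol): C 1.000, H 2.501
Multiplying each by 2 gives whole numbers: C 2.00, H 5.00
Empirical formula: C2H5
Empirical-formula mass = 29.06 g/mol; 58 ÷ 29.06 ≈ 2, so the molecular formula is C4H10.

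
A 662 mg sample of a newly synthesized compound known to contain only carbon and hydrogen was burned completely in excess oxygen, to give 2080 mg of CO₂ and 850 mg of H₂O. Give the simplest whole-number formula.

mol C = 2.08 g CO₂ ÷ 44.009 g/mol = 0.04726 mol
mol H = 2 × 0.850 g H₂O ÷ 18.015 g/mol = 0.09437 mol
Divide by the smallest (0.04726 mol): C 1.000, H 1.997

CH2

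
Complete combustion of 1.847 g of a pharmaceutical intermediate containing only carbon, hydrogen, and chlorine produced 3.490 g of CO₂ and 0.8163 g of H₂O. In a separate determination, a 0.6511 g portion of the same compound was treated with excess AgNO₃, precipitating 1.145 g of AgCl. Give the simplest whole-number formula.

C7H8Cl2

mol C = 3.490 g CO₂ ÷ 44.009 g/mol = 0.079302 mol
mol H = 2 × 0.8163 g H₂O ÷ 18.015 g/mol = 0.090624 mol
From the AgCl data: mol Cl per gram of compound = (1.145 ÷ 143.318) ÷ 0.6511 = 0.012270 mol/g, so in the 1.847 g combustion sample mol Cl = 0.022663 mol
Divide by the smallest (0.022663 mol): C 3.499, H 3.999, Cl 1.000
Multiplying each by 2 gives whole numbers: C 7.00, H 8.00, Cl 2.00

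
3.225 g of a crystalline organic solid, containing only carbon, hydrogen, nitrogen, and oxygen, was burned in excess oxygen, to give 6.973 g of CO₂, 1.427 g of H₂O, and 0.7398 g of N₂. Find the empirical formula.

C6H6N2O

mol C = 6.973 g CO₂ ÷ 44.009 g/mol = 0.15844 mol
mol H = 2 × 1.427 g H₂O ÷ 18.015 g/mol = 0.15842 mol
mol N = 2 × 0.7398 g N₂ ÷ 28.014 g/mol = 0.052816 mol
mass O = 3.225 − (1.9031 + 0.15969 + 0.73980) = 0.42243 g → mol O = 0.42243 ÷ 15.999 = 0.026403 mol
Divide by the smallest (0.026403 mol): C 6.001, H 6.000, N 2.000, O 1.000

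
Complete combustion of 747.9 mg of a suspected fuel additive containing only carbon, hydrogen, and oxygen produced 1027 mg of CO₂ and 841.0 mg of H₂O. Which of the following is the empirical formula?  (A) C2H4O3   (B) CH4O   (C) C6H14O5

mol C = 1.027 g CO₂ ÷ 44.009 g/mol = 0.023336 mol
mol H = 2 × 0.8410 g H₂O ÷ 18.015 g/mol = 0.093367 mol
mass O = 0.7479 − (0.28029 + 0.094114) = 0.37350 g → mol O = 0.37350 ÷ 15.999 = 0.023345 mol
Divide by the smallest (0.023336 mol): C 1.000, H 4.001, O 1.000

(B) CH4O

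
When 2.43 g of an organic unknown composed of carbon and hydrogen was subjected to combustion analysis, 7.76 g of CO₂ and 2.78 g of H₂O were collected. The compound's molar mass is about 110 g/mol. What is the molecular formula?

C8H14

mol C = 7.76 g CO₂ ÷ 44.009 g/mol = 0.1763 mol
mol H = 2 × 2.78 g H₂O ÷ 18.015 g/mol = 0.3086 mol
Divide by the smallest (0.1763 mol): C 1.000, H 1.750
Multiplying each by 4 gives whole numbers: C 4.00, H 7.00
Empirical formula: C4H7
Empirical-formula mass = 55.10 g/mol; 110 ÷ 55.10 ≈ 2, so the molecular formula is C8H14.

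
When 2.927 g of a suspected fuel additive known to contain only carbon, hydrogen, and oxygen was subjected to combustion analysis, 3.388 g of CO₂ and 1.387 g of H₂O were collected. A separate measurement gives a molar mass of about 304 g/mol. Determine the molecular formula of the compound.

C8H16O12

mol C = 3.388 g CO₂ ÷ 44.009 g/mol = 0.076984 mol
mol H = 2 × 1.387 g H₂O ÷ 18.015 g/mol = 0.15398 mol
mass O = 2.927 − (0.92466 + 0.15521) = 1.8471 g → mol O = 1.8471 ÷ 15.999 = 0.11545 mol
Divide by the smallest (0.076984 mol): C 1.000, H 2.000, O 1.500
Multiplying each by 2 gives whole numbers: C 2.00, H 4.00, O 3.00
Empirical formula: C2H4O3
Empirical-formula mass = 76.05 g/mol; 304 ÷ 76.05 ≈ 4, so the molecular formula is C8H16O12.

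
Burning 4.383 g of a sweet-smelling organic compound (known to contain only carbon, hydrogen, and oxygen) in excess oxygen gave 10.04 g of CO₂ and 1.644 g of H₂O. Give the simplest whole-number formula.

mol C = 10.04 g CO₂ ÷ 44.009 g/mol = 0.22814 mol
mol H = 2 × 1.644 g H₂O ÷ 18.015 g/mol = 0.18251 mol
mass O = 4.383 − (2.7401 + 0.18397) = 1.4589 g → mol O = 1.4589 ÷ 15.999 = 0.091187 mol
Divide by the smallest (0.091187 mol): C 2.502, H 2.002, O 1.000
Multiplying each by 2 gives whole numbers: C 5.00, H 4.00, O 2.00

C5H4O2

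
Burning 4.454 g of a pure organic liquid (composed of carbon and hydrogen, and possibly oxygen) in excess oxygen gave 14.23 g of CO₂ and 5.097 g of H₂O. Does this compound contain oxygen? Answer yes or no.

mol C = 14.23 g CO₂ ÷ 44.009 g/mol = 0.32334 mol
mol H = 2 × 5.097 g H₂O ÷ 18.015 g/mol = 0.56586 mol
C and H together account for 4.4541 g — essentially the entire 4.454 g sample — so the compound contains no oxygen.

no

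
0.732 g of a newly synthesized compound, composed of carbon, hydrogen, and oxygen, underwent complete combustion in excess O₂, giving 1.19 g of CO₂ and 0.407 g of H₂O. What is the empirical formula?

mol C = 1.19 g CO₂ ÷ 44.009 g/mol = 0.02704 mol
mol H = 2 × 0.407 g H₂O ÷ 18.015 g/mol = 0.04518 mol
mass O = 0.732 − (0.3248 + 0.04555) = 0.3617 g → mol O = 0.3617 ÷ 15.999 = 0.02261 mol
Divide by the smallest (0.02261 mol): C 1.196, H 1.999, O 1.000
Multiplying each by 5 gives whole numbers: C 5.98, H 9.99, O 5.00

C6H10O5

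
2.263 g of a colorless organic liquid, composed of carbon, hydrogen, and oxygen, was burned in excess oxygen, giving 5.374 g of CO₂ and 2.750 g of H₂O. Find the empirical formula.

mol C = 5.374 g CO₂ ÷ 44.009 g/mol = 0.12211 mol
mol H = 2 × 2.750 g H₂O ÷ 18.015 g/mol = 0.30530 mol
mass O = 2.263 − (1.4667 + 0.30774) = 0.48858 g → mol O = 0.48858 ÷ 15.999 = 0.030538 mol
Divide by the smallest (0.030538 mol): C 3.999, H 9.997, O 1.000

C4H10O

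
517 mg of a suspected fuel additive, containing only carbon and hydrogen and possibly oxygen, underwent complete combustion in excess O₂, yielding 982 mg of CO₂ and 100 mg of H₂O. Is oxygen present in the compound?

mol C = 0.982 g CO₂ ÷ 44.009 g/mol = 0.02231 mol
mol H = 2 × 0.100 g H₂O ÷ 18.015 g/mol = 0.01110 mol
C and H account for only 0.2792 g of the 0.517 g sample; the remaining 0.2378 g must be oxygen.

yes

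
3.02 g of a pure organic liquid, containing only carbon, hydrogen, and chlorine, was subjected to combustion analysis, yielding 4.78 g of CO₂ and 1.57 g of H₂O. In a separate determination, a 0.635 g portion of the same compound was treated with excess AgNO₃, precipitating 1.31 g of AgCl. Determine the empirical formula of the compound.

mol C = 4.78 g CO₂ ÷ 44.009 g/mol = 0.1086 mol
mol H = 2 × 1.57 g H₂O ÷ 18.015 g/mol = 0.1743 mol
From the AgCl data: mol Cl per gram of compound = (1.31 ÷ 143.318) ÷ 0.635 = 0.01439 mol/g, so in the 3.02 g combustion sample mol Cl = 0.04347 mol
Divide by the smallest (0.04347 mol): C 2.499, H 4.010, Cl 1.000
Multiplying each by 2 gives whole numbers: C 5.00, H 8.02, Cl 2.00

C5H8Cl2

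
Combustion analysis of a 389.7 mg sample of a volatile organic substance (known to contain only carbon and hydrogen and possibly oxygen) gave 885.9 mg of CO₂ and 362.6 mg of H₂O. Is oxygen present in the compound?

mol C = 0.8859 g CO₂ ÷ 44.009 g/mol = 0.020130 mol
mol H = 2 × 0.3626 g H₂O ÷ 18.015 g/mol = 0.040255 mol
C and H account for only 0.28236 g of the 0.3897 g sample; the remaining 0.10734 g must be oxygen.

yes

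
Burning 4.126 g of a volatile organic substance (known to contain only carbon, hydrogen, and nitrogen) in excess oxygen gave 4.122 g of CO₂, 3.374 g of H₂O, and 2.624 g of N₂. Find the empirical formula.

CH4N2

mol C = 4.122 g CO₂ ÷ 44.009 g/mol = 0.093663 mol
mol H = 2 × 3.374 g H₂O ÷ 18.015 g/mol = 0.37458 mol
mol N = 2 × 2.624 g N₂ ÷ 28.014 g/mol = 0.18733 mol
Divide by the smallest (0.093663 mol): C 1.000, H 3.999, N 2.000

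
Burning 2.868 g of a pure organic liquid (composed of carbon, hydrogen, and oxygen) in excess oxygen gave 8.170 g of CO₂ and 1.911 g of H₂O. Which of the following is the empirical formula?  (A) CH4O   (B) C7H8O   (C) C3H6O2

(B) C7H8O

mol C = 8.170 g CO₂ ÷ 44.009 g/mol = 0.18564 mol
mol H = 2 × 1.911 g H₂O ÷ 18.015 g/mol = 0.21216 mol
mass O = 2.868 − (2.2298 + 0.21385) = 0.42438 g → mol O = 0.42438 ÷ 15.999 = 0.026525 mol
Divide by the smallest (0.026525 mol): C 6.999, H 7.998, O 1.000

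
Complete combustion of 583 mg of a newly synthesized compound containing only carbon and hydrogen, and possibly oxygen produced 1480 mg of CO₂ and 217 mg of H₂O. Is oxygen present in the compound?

yes

mol C = 1.48 g CO₂ ÷ 44.009 g/mol = 0.03363 mol
mol H = 2 × 0.217 g H₂O ÷ 18.015 g/mol = 0.02409 mol
C and H account for only 0.4282 g of the 0.583 g sample; the remaining 0.1548 g must be oxygen.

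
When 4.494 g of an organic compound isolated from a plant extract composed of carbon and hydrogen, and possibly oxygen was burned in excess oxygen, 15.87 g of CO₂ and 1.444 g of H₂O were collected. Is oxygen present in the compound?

no

mol C = 15.87 g CO₂ ÷ 44.009 g/mol = 0.36061 mol
mol H = 2 × 1.444 g H₂O ÷ 18.015 g/mol = 0.16031 mol
C and H together account for 4.4929 g — essentially the entire 4.494 g sample — so the compound contains no oxygen.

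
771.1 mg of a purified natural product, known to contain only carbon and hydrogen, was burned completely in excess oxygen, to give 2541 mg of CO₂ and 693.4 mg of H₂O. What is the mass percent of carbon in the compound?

mol C = 2.541 g CO₂ ÷ 44.009 g/mol = 0.057738 mol
mol H = 2 × 0.6934 g H₂O ÷ 18.015 g/mol = 0.076980 mol
mass % C = 0.69349 g ÷ 0.7711 g × 100%

89.94%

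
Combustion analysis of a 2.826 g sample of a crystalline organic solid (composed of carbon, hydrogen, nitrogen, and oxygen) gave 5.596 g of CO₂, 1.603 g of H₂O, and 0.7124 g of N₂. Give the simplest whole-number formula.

mol C = 5.596 g CO₂ ÷ 44.009 g/mol = 0.12716 mol
mol H = 2 × 1.603 g H₂O ÷ 18.015 g/mol = 0.17796 mol
mol N = 2 × 0.7124 g N₂ ÷ 28.014 g/mol = 0.050860 mol
mass O = 2.826 − (1.5273 + 0.17939 + 0.71240) = 0.40695 g → mol O = 0.40695 ÷ 15.999 = 0.025436 mol
Divide by the smallest (0.025436 mol): C 4.999, H 6.997, N 2.000, O 1.000

C5H7N2O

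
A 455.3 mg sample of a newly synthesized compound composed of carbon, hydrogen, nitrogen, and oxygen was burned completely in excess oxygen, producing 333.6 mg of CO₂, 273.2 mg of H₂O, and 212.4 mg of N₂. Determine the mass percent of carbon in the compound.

20.00%

mol C = 0.3336 g CO₂ ÷ 44.009 g/mol = 0.0075803 mol
mol H = 2 × 0.2732 g H₂O ÷ 18.015 g/mol = 0.030330 mol
mol N = 2 × 0.2124 g N₂ ÷ 28.014 g/mol = 0.015164 mol
mass O = 0.4553 − (0.091047 + 0.030573 + 0.21240) = 0.12128 g → mol O = 0.12128 ÷ 15.999 = 0.0075805 mol
mass % C = 0.091047 g ÷ 0.4553 g × 100%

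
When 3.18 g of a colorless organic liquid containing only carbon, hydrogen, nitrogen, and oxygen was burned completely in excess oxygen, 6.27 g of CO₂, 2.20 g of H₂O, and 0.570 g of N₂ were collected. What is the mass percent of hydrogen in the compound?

mol C = 6.27 g CO₂ ÷ 44.009 g/mol = 0.1425 mol
mol H = 2 × 2.20 g H₂O ÷ 18.015 g/mol = 0.2442 mol
mol N = 2 × 0.570 g N₂ ÷ 28.014 g/mol = 0.04069 mol
mass O = 3.18 − (1.711 + 0.2462 + 0.5700) = 0.6526 g → mol O = 0.6526 ÷ 15.999 = 0.04079 mol
mass % H = 0.2462 g ÷ 3.18 g × 100%

7.7%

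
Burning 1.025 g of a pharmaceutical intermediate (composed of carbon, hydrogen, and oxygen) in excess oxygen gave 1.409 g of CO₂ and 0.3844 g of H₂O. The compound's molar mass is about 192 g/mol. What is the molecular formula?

C6H8O7

mol C = 1.409 g CO₂ ÷ 44.009 g/mol = 0.032016 mol
mol H = 2 × 0.3844 g H₂O ÷ 18.015 g/mol = 0.042676 mol
mass O = 1.025 − (0.38455 + 0.043017) = 0.59744 g → mol O = 0.59744 ÷ 15.999 = 0.037342 mol
Divide by the smallest (0.032016 mol): C 1.000, H 1.333, O 1.166
Multiplying each by 6 gives whole numbers: C 6.00, H 8.00, O 7.00
Empirical formula: C6H8O7
Empirical-formula mass = 192.12 g/mol; 192 ÷ 192.12 ≈ 1, so the molecular formula is C6H8O7.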